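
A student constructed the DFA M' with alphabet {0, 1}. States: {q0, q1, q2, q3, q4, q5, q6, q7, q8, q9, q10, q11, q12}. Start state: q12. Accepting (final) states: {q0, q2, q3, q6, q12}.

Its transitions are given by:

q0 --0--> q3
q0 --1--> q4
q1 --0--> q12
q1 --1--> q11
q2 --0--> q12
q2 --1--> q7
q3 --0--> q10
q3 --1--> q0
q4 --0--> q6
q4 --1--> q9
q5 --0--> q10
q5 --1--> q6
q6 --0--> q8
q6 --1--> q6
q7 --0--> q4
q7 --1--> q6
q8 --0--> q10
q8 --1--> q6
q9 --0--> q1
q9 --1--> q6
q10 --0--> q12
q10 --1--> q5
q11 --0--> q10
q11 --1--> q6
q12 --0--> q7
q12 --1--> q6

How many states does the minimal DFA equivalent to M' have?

3

States {q0,q2,q3} cannot be reached from the start state, so discard them.
P0 = {q6,q12} | {q1,q4,q5,q7,q8,q9,q10,q11}.
On input 0, block {q1,q4,q5,q7,q8,q9,q10,q11} splits into {q5,q7,q8,q9,q11} and {q1,q4,q10}.
Stable partition: {q6,q12} | {q5,q7,q8,q9,q11} | {q1,q4,q10} — 3 equivalence classes.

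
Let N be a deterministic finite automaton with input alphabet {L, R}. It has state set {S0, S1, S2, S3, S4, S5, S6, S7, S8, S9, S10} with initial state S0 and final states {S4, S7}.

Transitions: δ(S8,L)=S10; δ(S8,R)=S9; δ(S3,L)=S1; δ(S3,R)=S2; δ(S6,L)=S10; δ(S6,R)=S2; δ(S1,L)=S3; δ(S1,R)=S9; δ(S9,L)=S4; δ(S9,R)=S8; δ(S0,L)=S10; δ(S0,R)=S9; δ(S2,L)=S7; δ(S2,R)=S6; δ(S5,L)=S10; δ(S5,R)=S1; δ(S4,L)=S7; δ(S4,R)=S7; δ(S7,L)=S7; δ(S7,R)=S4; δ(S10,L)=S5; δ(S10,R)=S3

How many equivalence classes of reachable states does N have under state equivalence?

5

P0 = {S4,S7} | {S0,S1,S2,S3,S5,S6,S8,S9,S10}.
Refine {S0,S1,S2,S3,S5,S6,S8,S9,S10} on symbol L: members go to different blocks, giving {S0,S1,S3,S5,S6,S8,S10} and {S2,S9}.
Refine {S0,S1,S3,S5,S6,S8,S10} on symbol R: members go to different blocks, giving {S0,S1,S3,S6,S8} and {S5,S10}.
Refine {S0,S1,S3,S6,S8} on symbol L: members go to different blocks, giving {S0,S6,S8} and {S1,S3}.
Stable partition: {S4,S7} | {S0,S6,S8} | {S2,S9} | {S5,S10} | {S1,S3} — 5 equivalence classes.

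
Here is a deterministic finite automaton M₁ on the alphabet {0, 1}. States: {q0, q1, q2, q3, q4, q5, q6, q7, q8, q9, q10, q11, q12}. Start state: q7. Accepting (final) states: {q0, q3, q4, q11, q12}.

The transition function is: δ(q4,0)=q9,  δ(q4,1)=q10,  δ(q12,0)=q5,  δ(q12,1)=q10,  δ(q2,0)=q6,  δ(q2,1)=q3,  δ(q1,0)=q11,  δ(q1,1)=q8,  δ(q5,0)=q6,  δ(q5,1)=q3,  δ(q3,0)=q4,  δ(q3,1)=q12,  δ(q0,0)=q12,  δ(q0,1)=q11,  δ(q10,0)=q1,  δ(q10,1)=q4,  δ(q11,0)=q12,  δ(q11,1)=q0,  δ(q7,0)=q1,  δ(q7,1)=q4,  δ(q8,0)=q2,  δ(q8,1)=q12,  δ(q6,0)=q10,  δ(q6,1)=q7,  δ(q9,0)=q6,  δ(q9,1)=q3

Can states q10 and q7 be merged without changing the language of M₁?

Yes

Every state is reachable, so we keep all 13.
Initial partition by acceptance: {q0,q3,q4,q11,q12} | {q1,q2,q5,q6,q7,q8,q9,q10}.
Refine {q0,q3,q4,q11,q12} on symbol 0: members go to different blocks, giving {q0,q3,q11} and {q4,q12}.
Refine {q0,q3,q11} on symbol 1: members go to different blocks, giving {q0,q11} and {q3}.
On input 0, block {q1,q2,q5,q6,q7,q8,q9,q10} splits into {q2,q5,q6,q7,q8,q9,q10} and {q1}.
On input 0, block {q2,q5,q6,q7,q8,q9,q10} splits into {q2,q5,q6,q8,q9} and {q7,q10}.
Refine {q2,q5,q6,q8,q9} on symbol 0: members go to different blocks, giving {q2,q5,q8,q9} and {q6}.
Split {q2,q5,q8,q9} by δ(·,0) → {q2,q5,q9} and {q8}.
Stable partition: {q0,q11} | {q2,q5,q9} | {q4,q12} | {q3} | {q1} | {q7,q10} | {q6} | {q8} — 8 equivalence classes.
q10 and q7 lie in the same block of the stable partition, so they are equivalent — no string distinguishes them.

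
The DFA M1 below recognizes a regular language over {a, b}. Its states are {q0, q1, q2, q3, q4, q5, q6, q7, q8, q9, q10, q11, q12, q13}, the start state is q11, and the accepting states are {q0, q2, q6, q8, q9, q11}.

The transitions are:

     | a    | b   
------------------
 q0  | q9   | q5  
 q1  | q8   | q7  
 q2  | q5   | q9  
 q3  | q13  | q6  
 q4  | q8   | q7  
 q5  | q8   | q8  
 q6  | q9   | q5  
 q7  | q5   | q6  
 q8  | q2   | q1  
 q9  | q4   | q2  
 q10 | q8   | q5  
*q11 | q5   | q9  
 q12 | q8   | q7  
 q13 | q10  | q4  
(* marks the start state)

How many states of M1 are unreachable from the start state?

BFS from q11 reaches {q1, q2, q4, q5, q6, q7, q8, q9, q11}; the 5 state(s) q0, q3, q10, q12, q13 are never visited.

5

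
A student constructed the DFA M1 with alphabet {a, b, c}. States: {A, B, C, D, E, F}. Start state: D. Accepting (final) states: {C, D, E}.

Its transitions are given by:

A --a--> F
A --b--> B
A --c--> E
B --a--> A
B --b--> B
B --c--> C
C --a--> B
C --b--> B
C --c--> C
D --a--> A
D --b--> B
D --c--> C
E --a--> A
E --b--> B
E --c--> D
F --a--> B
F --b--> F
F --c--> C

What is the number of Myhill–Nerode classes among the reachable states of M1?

Start with accepting vs non-accepting: {C,D,E} | {A,B,F}.
No further refinement is possible. Final partition (2 blocks): {C,D,E} | {A,B,F}.

2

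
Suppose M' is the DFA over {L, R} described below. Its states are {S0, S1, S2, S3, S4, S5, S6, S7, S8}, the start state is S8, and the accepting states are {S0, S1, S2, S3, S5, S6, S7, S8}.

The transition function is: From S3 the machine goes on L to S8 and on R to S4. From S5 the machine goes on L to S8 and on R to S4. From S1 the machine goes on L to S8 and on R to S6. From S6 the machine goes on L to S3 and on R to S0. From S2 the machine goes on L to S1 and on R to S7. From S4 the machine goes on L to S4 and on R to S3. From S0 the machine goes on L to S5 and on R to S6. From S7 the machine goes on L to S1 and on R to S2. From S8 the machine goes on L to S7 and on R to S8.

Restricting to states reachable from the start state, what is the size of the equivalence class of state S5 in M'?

2

Every state is reachable, so we keep all 9.
Start with accepting vs non-accepting: {S0,S1,S2,S3,S5,S6,S7,S8} | {S4}.
Split {S0,S1,S2,S3,S5,S6,S7,S8} by δ(·,R) → {S0,S1,S2,S6,S7,S8} and {S3,S5}.
On input L, block {S0,S1,S2,S6,S7,S8} splits into {S1,S2,S7,S8} and {S0,S6}.
Split {S1,S2,S7,S8} by δ(·,R) → {S2,S7,S8} and {S1}.
On input L, block {S2,S7,S8} splits into {S2,S7} and {S8}.
No further refinement is possible. Final partition (6 blocks): {S2,S7} | {S4} | {S3,S5} | {S0,S6} | {S1} | {S8}.
State S5 belongs to the block {S3,S5}, which has 2 states.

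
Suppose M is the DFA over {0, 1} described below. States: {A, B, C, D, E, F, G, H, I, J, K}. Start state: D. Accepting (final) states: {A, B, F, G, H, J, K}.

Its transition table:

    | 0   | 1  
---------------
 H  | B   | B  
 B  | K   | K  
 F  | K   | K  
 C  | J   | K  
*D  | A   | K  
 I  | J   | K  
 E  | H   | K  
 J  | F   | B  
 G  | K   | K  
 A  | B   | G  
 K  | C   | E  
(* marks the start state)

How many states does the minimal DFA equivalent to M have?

4

States {I} cannot be reached from the start state, so discard them.
P0 = {A,B,F,G,H,J,K} | {C,D,E}.
Refine {A,B,F,G,H,J,K} on symbol 0: members go to different blocks, giving {A,B,F,G,H,J} and {K}.
On input 0, block {A,B,F,G,H,J} splits into {A,H,J} and {B,F,G}.
The partition is now stable with 4 blocks: {A,H,J} | {C,D,E} | {K} | {B,F,G}.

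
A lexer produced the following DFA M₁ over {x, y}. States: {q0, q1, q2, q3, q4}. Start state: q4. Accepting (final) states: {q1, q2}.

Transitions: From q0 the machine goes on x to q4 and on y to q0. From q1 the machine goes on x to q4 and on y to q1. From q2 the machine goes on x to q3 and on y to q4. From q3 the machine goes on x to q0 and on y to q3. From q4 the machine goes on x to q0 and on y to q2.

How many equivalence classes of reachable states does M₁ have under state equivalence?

4

Reachable states from the start: {q0,q2,q3,q4}. Unreachable: {q1} — drop them.
P0 = {q2} | {q0,q3,q4}.
On input y, block {q0,q3,q4} splits into {q0,q3} and {q4}.
Refine {q0,q3} on symbol x: members go to different blocks, giving {q0} and {q3}.
No further refinement is possible. Final partition (4 blocks): {q2} | {q0} | {q4} | {q3}.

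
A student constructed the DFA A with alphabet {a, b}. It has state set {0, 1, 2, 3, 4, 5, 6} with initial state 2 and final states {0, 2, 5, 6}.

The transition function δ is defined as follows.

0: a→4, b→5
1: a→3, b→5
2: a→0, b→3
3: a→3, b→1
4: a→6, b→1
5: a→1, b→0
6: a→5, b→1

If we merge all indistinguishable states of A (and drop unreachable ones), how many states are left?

7

Initial partition by acceptance: {0,2,5,6} | {1,3,4}.
On input a, block {0,2,5,6} splits into {0,5} and {2,6}.
Split {1,3,4} by δ(·,a) → {1,3} and {4}.
On input a, block {0,5} splits into {0} and {5}.
Refine {1,3} on symbol b: members go to different blocks, giving {1} and {3}.
On input a, block {2,6} splits into {2} and {6}.
Stable partition: {0} | {1} | {2} | {4} | {5} | {3} | {6} — 7 equivalence classes.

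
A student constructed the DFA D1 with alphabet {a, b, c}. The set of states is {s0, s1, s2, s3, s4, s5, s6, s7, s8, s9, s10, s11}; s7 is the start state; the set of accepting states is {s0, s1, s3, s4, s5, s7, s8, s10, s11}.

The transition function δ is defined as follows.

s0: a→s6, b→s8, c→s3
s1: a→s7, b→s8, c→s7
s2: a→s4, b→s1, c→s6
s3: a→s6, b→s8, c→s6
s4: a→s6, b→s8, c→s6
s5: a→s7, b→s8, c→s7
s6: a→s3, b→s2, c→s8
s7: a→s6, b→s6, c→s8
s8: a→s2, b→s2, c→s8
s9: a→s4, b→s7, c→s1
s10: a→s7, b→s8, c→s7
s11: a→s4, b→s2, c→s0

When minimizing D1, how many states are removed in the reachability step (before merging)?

5

BFS from s7 reaches {s1, s2, s3, s4, s6, s7, s8}; the 5 state(s) s0, s5, s9, s10, s11 are never visited.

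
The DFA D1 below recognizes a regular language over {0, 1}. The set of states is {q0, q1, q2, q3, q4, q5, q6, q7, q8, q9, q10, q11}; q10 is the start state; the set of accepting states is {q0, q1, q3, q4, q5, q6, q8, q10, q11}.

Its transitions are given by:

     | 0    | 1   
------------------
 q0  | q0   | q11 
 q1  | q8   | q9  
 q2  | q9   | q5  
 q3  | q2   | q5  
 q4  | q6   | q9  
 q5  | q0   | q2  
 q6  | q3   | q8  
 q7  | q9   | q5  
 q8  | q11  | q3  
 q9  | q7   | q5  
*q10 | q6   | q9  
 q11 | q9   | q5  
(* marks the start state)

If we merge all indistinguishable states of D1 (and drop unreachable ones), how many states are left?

States {q1,q4} cannot be reached from the start state, so discard them.
Start with accepting vs non-accepting: {q0,q3,q5,q6,q8,q10,q11} | {q2,q7,q9}.
Split {q0,q3,q5,q6,q8,q10,q11} by δ(·,0) → {q0,q5,q6,q8,q10} and {q3,q11}.
Split {q0,q5,q6,q8,q10} by δ(·,0) → {q0,q5,q10} and {q6,q8}.
Refine {q0,q5,q10} on symbol 0: members go to different blocks, giving {q0,q5} and {q10}.
On input 1, block {q0,q5} splits into {q0} and {q5}.
On input 1, block {q6,q8} splits into {q6} and {q8}.
Stable partition: {q0} | {q2,q7,q9} | {q3,q11} | {q6} | {q10} | {q5} | {q8} — 7 equivalence classes.

7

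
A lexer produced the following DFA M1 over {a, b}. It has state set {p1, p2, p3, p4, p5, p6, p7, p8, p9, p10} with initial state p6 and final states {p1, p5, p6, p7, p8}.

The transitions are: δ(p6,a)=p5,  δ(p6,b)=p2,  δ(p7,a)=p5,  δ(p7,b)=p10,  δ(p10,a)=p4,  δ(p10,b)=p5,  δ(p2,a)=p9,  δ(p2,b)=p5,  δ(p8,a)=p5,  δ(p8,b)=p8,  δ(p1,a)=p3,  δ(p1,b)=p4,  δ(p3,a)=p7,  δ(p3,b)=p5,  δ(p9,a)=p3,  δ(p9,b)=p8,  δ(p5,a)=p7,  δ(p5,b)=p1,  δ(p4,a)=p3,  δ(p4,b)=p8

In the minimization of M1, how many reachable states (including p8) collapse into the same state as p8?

1

Start with accepting vs non-accepting: {p1,p5,p6,p7,p8} | {p2,p3,p4,p9,p10}.
On input a, block {p1,p5,p6,p7,p8} splits into {p5,p6,p7,p8} and {p1}.
Split {p5,p6,p7,p8} by δ(·,b) → {p6,p7} and {p5} and {p8}.
Refine {p2,p3,p4,p9,p10} on symbol a: members go to different blocks, giving {p2,p4,p9,p10} and {p3}.
Split {p2,p4,p9,p10} by δ(·,a) → {p2,p10} and {p4,p9}.
The partition is now stable with 7 blocks: {p6,p7} | {p2,p10} | {p1} | {p5} | {p8} | {p3} | {p4,p9}.
The equivalence class containing p8 is {p8}, of size 1.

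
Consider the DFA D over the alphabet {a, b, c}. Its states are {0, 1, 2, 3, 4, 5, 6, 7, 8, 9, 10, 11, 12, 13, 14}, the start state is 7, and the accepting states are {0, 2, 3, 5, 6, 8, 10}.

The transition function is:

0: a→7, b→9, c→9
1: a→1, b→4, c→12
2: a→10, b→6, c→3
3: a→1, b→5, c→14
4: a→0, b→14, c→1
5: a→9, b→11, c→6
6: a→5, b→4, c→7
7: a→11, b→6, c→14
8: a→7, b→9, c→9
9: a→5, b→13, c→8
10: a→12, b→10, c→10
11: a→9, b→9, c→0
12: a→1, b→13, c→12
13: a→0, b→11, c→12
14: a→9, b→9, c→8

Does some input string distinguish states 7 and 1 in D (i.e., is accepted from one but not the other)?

States {2,3,10} cannot be reached from the start state, so discard them.
Initial partition by acceptance: {0,5,6,8} | {1,4,7,9,11,12,13,14}.
Split {0,5,6,8} by δ(·,a) → {0,5,8} and {6}.
On input c, block {0,5,8} splits into {0,8} and {5}.
On input a, block {1,4,7,9,11,12,13,14} splits into {1,7,11,12,14} and {4,13} and {9}.
Refine {1,7,11,12,14} on symbol a: members go to different blocks, giving {1,7,12} and {11,14}.
On input a, block {1,7,12} splits into {1,12} and {7}.
Stable partition: {0,8} | {1,12} | {6} | {5} | {4,13} | {9} | {11,14} | {7} — 8 equivalence classes.
7 and 1 end up in different blocks, so they are distinguishable. For instance, the string 'b' is accepted from only 7.

Yes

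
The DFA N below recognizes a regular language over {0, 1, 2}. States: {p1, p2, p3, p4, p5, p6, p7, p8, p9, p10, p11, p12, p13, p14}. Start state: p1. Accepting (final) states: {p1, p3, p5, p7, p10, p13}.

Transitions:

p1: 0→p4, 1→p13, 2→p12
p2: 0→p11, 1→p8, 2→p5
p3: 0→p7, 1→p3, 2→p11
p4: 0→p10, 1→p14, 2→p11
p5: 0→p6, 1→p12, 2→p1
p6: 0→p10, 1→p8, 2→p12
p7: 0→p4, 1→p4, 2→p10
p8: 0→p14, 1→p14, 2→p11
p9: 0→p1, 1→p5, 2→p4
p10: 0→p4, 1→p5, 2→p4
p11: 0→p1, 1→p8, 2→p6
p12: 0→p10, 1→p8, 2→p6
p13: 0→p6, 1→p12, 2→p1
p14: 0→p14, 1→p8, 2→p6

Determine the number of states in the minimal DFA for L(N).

4

First remove the unreachable states {p2,p3,p7,p9}; 10 states remain.
P0 = {p1,p5,p10,p13} | {p4,p6,p8,p11,p12,p14}.
Refine {p1,p5,p10,p13} on symbol 1: members go to different blocks, giving {p1,p10} and {p5,p13}.
On input 0, block {p4,p6,p8,p11,p12,p14} splits into {p4,p6,p11,p12} and {p8,p14}.
No further refinement is possible. Final partition (4 blocks): {p1,p10} | {p4,p6,p11,p12} | {p5,p13} | {p8,p14}.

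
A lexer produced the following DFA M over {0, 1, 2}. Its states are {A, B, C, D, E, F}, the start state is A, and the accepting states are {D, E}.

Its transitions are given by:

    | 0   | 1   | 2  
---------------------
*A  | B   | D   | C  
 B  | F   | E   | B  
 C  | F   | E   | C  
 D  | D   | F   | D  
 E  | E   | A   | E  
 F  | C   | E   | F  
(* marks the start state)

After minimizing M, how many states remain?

All states are reachable from the start state.
P0 = {D,E} | {A,B,C,F}.
Stable partition: {D,E} | {A,B,C,F} — 2 equivalence classes.

2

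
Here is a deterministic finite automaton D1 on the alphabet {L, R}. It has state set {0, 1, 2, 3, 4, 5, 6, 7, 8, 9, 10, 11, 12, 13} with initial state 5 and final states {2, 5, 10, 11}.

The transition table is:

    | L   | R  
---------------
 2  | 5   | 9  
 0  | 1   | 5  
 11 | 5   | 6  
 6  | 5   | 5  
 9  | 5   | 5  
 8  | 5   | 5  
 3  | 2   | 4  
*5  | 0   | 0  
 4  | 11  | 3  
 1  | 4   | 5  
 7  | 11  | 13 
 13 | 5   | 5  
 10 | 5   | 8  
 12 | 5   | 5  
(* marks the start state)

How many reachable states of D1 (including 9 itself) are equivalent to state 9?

2

States {7,8,10,12,13} cannot be reached from the start state, so discard them.
P0 = {2,5,11} | {0,1,3,4,6,9}.
On input L, block {2,5,11} splits into {2,11} and {5}.
Split {0,1,3,4,6,9} by δ(·,L) → {0,1} and {3,4} and {6,9}.
Refine {0,1} on symbol L: members go to different blocks, giving {0} and {1}.
Stable partition: {2,11} | {0} | {5} | {3,4} | {6,9} | {1} — 6 equivalence classes.
State 9 belongs to the block {6,9}, which has 2 states.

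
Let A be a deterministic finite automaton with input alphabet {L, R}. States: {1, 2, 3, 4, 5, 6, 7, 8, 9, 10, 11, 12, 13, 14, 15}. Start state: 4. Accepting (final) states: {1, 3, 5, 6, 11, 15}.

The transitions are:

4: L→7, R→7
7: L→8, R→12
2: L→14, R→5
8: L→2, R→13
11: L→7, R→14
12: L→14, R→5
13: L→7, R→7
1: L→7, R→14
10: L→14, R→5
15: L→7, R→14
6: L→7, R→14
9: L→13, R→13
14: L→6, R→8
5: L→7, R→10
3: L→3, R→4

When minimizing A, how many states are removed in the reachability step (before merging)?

Starting at 4 and following transitions, the reachable set is {2, 4, 5, 6, 7, 8, 10, 12, 13, 14}. That leaves 1, 3, 9, 11, 15 unreachable — 5 in total.

5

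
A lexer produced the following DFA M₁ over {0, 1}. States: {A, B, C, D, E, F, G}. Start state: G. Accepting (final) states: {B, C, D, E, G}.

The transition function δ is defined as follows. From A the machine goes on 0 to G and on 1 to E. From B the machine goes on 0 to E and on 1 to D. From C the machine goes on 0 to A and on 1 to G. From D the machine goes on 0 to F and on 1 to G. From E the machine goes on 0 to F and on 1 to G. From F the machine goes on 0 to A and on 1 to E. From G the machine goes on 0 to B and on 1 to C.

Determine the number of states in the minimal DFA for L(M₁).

6

Start with accepting vs non-accepting: {B,C,D,E,G} | {A,F}.
Refine {B,C,D,E,G} on symbol 0: members go to different blocks, giving {C,D,E} and {B,G}.
Refine {A,F} on symbol 0: members go to different blocks, giving {A} and {F}.
On input 0, block {C,D,E} splits into {D,E} and {C}.
Refine {B,G} on symbol 0: members go to different blocks, giving {B} and {G}.
Stable partition: {D,E} | {A} | {B} | {F} | {C} | {G} — 6 equivalence classes.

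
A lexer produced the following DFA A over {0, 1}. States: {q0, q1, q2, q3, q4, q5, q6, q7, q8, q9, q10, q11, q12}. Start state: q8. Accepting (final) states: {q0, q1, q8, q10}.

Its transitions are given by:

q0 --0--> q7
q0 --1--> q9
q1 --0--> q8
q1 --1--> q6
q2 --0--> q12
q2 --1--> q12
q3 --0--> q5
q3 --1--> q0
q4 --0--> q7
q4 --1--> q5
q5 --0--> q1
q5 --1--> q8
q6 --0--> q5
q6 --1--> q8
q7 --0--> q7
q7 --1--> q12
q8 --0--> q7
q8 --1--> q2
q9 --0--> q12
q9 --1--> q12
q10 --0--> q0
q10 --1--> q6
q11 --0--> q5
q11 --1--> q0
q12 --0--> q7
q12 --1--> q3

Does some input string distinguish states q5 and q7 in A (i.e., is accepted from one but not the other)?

First remove the unreachable states {q4,q10,q11}; 10 states remain.
Initial partition by acceptance: {q0,q1,q8} | {q2,q3,q5,q6,q7,q9,q12}.
Split {q0,q1,q8} by δ(·,0) → {q0,q8} and {q1}.
Refine {q2,q3,q5,q6,q7,q9,q12} on symbol 0: members go to different blocks, giving {q2,q3,q6,q7,q9,q12} and {q5}.
Split {q2,q3,q6,q7,q9,q12} by δ(·,0) → {q2,q7,q9,q12} and {q3,q6}.
Split {q2,q7,q9,q12} by δ(·,1) → {q2,q7,q9} and {q12}.
Split {q2,q7,q9} by δ(·,0) → {q2,q9} and {q7}.
The partition is now stable with 7 blocks: {q0,q8} | {q2,q9} | {q1} | {q5} | {q3,q6} | {q12} | {q7}.
q5 and q7 end up in different blocks, so they are distinguishable. For instance, the string '0' is accepted from only q5.

Yes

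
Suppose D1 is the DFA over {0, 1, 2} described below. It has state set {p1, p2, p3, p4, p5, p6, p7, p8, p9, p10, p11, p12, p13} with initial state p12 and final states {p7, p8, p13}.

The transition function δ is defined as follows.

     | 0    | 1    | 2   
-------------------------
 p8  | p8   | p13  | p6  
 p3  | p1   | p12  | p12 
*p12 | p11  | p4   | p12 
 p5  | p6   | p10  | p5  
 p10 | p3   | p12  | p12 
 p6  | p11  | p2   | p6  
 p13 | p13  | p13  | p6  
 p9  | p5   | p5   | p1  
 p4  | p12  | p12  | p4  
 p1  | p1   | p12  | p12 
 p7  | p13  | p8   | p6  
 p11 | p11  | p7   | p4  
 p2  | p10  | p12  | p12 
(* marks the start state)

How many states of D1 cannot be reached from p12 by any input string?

No path from p12 leads to p5, p9; the other 11 states are all reachable.

2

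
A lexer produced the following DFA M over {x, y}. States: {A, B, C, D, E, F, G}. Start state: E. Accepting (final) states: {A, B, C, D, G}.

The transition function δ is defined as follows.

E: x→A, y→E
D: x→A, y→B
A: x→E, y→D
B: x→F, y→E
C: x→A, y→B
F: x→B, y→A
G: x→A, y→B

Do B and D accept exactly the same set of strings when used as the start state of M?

Reachable states from the start: {A,B,D,E,F}. Unreachable: {C,G} — drop them.
P0 = {A,B,D} | {E,F}.
Refine {A,B,D} on symbol x: members go to different blocks, giving {A,B} and {D}.
On input y, block {A,B} splits into {A} and {B}.
Split {E,F} by δ(·,x) → {E} and {F}.
No further refinement is possible. Final partition (5 blocks): {A} | {E} | {D} | {B} | {F}.
B and D end up in different blocks, so they are distinguishable. For instance, the string 'x' is accepted from only D.

No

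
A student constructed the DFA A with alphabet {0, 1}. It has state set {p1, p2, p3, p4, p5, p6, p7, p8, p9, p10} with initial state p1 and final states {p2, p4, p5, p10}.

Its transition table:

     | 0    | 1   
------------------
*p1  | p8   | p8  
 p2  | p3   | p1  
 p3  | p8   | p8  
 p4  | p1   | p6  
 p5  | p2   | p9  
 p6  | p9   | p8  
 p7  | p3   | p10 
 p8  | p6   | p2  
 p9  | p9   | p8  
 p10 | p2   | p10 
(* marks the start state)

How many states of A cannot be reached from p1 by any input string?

4

BFS from p1 reaches {p1, p2, p3, p6, p8, p9}; the 4 state(s) p4, p5, p7, p10 are never visited.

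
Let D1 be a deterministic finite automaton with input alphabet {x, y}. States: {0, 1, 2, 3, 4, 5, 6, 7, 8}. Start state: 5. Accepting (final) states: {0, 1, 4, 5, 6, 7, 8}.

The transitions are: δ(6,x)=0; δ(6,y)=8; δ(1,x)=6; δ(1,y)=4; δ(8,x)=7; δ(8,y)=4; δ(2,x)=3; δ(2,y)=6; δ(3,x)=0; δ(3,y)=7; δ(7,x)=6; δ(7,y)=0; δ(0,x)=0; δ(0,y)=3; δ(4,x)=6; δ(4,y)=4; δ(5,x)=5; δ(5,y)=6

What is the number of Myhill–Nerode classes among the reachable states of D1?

7

Reachable states from the start: {0,3,4,5,6,7,8}. Unreachable: {1,2} — drop them.
P0 = {0,4,5,6,7,8} | {3}.
On input y, block {0,4,5,6,7,8} splits into {4,5,6,7,8} and {0}.
Split {4,5,6,7,8} by δ(·,x) → {4,5,7,8} and {6}.
Refine {4,5,7,8} on symbol x: members go to different blocks, giving {4,7} and {5,8}.
On input y, block {4,7} splits into {4} and {7}.
On input x, block {5,8} splits into {5} and {8}.
No further refinement is possible. Final partition (7 blocks): {4} | {3} | {0} | {6} | {5} | {7} | {8}.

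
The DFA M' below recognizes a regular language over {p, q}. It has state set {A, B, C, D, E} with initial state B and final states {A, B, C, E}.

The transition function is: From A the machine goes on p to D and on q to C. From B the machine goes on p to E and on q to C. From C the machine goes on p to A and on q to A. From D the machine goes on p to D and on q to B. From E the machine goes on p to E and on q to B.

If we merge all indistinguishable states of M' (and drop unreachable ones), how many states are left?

P0 = {A,B,C,E} | {D}.
Refine {A,B,C,E} on symbol p: members go to different blocks, giving {B,C,E} and {A}.
Split {B,C,E} by δ(·,p) → {B,E} and {C}.
Split {B,E} by δ(·,q) → {B} and {E}.
Stable partition: {B} | {D} | {A} | {C} | {E} — 5 equivalence classes.

5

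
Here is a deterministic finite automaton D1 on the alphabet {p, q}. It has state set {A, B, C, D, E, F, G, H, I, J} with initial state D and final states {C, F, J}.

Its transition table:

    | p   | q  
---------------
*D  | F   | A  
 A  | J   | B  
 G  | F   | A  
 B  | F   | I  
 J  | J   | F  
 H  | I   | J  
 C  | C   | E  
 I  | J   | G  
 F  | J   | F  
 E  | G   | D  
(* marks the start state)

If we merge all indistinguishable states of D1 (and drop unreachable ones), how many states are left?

States {C,E,H} cannot be reached from the start state, so discard them.
Initial partition by acceptance: {F,J} | {A,B,D,G,I}.
Stable partition: {F,J} | {A,B,D,G,I} — 2 equivalence classes.

2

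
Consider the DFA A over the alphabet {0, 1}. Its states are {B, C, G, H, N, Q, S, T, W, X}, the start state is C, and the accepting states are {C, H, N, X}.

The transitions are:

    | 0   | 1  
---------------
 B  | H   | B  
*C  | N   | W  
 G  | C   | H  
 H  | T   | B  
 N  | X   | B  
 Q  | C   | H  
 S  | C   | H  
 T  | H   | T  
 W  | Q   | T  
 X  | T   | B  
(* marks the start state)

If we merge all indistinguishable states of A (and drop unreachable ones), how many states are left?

6

States {G,S} cannot be reached from the start state, so discard them.
Start with accepting vs non-accepting: {C,H,N,X} | {B,Q,T,W}.
Refine {C,H,N,X} on symbol 0: members go to different blocks, giving {H,X} and {C,N}.
On input 0, block {B,Q,T,W} splits into {B,T} and {W} and {Q}.
On input 0, block {C,N} splits into {C} and {N}.
No further refinement is possible. Final partition (6 blocks): {H,X} | {B,T} | {C} | {W} | {Q} | {N}.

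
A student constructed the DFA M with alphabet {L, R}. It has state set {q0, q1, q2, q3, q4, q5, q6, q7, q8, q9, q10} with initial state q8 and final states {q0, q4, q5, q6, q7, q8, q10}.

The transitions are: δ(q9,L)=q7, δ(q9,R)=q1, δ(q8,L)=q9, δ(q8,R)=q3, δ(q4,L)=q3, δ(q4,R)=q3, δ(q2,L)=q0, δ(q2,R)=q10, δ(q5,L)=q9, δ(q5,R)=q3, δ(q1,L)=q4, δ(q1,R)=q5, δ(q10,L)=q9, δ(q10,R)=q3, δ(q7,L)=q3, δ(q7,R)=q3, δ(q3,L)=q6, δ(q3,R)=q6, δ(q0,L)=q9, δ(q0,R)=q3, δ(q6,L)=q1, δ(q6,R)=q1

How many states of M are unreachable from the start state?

BFS from q8 reaches {q1, q3, q4, q5, q6, q7, q8, q9}; the 3 state(s) q0, q2, q10 are never visited.

3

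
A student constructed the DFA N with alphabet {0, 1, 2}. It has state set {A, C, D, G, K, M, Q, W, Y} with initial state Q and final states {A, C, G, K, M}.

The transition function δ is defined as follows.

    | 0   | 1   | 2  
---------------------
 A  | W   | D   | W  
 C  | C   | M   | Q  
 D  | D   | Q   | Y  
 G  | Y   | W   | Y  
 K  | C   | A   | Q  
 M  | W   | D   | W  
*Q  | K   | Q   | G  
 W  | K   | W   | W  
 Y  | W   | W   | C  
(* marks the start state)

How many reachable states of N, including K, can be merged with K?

2

Every state is reachable, so we keep all 9.
Initial partition by acceptance: {A,C,G,K,M} | {D,Q,W,Y}.
Split {A,C,G,K,M} by δ(·,0) → {A,G,M} and {C,K}.
Refine {D,Q,W,Y} on symbol 0: members go to different blocks, giving {Q,W} and {D,Y}.
Refine {A,G,M} on symbol 0: members go to different blocks, giving {A,M} and {G}.
Refine {Q,W} on symbol 2: members go to different blocks, giving {Q} and {W}.
Split {D,Y} by δ(·,0) → {D} and {Y}.
Stable partition: {A,M} | {Q} | {C,K} | {D} | {G} | {W} | {Y} — 7 equivalence classes.
State K belongs to the block {C,K}, which has 2 states.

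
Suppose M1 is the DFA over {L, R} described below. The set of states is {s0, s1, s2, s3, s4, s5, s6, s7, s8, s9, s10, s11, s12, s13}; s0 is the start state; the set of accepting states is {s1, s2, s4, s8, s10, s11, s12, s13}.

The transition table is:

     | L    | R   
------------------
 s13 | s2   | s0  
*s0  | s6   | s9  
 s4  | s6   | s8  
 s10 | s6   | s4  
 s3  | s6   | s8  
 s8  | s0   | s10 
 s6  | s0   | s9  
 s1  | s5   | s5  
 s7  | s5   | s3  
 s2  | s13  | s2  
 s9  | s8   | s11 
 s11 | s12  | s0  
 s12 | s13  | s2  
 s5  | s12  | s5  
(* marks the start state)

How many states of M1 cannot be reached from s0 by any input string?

4

BFS from s0 reaches {s0, s2, s4, s6, s8, s9, s10, s11, s12, s13}; the 4 state(s) s1, s3, s5, s7 are never visited.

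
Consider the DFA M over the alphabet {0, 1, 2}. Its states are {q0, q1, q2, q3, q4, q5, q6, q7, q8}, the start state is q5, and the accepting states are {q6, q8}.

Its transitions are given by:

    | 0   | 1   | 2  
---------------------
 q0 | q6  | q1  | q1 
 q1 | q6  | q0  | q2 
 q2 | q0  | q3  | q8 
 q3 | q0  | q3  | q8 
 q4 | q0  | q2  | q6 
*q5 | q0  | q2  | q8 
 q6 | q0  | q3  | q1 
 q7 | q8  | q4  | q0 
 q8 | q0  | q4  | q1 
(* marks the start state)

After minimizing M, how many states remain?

Reachable states from the start: {q0,q1,q2,q3,q4,q5,q6,q8}. Unreachable: {q7} — drop them.
P0 = {q6,q8} | {q0,q1,q2,q3,q4,q5}.
Split {q0,q1,q2,q3,q4,q5} by δ(·,0) → {q2,q3,q4,q5} and {q0,q1}.
Refine {q0,q1} on symbol 2: members go to different blocks, giving {q0} and {q1}.
Stable partition: {q6,q8} | {q2,q3,q4,q5} | {q0} | {q1} — 4 equivalence classes.

4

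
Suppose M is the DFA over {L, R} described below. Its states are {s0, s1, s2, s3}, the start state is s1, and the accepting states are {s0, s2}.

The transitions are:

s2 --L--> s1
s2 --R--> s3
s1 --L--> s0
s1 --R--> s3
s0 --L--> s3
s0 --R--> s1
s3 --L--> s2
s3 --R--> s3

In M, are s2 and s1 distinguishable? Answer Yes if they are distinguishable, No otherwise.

Yes

Start with accepting vs non-accepting: {s0,s2} | {s1,s3}.
No further refinement is possible. Final partition (2 blocks): {s0,s2} | {s1,s3}.
s2 and s1 end up in different blocks, so they are distinguishable. For instance, the string 'ε' is accepted from only s2.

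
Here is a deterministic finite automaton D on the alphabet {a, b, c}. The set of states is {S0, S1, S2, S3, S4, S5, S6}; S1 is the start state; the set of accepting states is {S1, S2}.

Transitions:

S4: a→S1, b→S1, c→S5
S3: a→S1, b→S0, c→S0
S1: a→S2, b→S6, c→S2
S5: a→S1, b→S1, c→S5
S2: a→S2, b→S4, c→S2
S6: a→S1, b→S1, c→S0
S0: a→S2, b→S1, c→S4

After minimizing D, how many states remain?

Reachable states from the start: {S0,S1,S2,S4,S5,S6}. Unreachable: {S3} — drop them.
Initial partition by acceptance: {S1,S2} | {S0,S4,S5,S6}.
The partition is now stable with 2 blocks: {S1,S2} | {S0,S4,S5,S6}.

2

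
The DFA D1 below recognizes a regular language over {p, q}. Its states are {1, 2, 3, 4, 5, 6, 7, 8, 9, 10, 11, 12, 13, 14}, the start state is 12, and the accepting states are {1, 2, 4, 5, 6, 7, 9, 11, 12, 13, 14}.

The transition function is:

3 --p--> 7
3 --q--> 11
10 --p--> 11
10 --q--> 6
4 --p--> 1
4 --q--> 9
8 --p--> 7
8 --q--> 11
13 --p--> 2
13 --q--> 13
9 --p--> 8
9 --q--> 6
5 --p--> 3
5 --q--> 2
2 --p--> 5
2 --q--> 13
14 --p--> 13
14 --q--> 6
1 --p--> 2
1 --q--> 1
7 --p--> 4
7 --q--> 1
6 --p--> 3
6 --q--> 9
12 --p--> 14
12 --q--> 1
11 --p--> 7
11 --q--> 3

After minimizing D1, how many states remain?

First remove the unreachable states {10}; 13 states remain.
Start with accepting vs non-accepting: {1,2,4,5,6,7,9,11,12,13,14} | {3,8}.
On input p, block {1,2,4,5,6,7,9,11,12,13,14} splits into {1,2,4,7,11,12,13,14} and {5,6,9}.
Refine {1,2,4,7,11,12,13,14} on symbol p: members go to different blocks, giving {1,4,7,11,12,13,14} and {2}.
Split {1,4,7,11,12,13,14} by δ(·,p) → {4,7,11,12,14} and {1,13}.
Refine {4,7,11,12,14} on symbol p: members go to different blocks, giving {7,11,12} and {4,14}.
On input p, block {7,11,12} splits into {7,12} and {11}.
Split {5,6,9} by δ(·,q) → {6,9} and {5}.
No further refinement is possible. Final partition (8 blocks): {7,12} | {3,8} | {6,9} | {2} | {1,13} | {4,14} | {11} | {5}.

8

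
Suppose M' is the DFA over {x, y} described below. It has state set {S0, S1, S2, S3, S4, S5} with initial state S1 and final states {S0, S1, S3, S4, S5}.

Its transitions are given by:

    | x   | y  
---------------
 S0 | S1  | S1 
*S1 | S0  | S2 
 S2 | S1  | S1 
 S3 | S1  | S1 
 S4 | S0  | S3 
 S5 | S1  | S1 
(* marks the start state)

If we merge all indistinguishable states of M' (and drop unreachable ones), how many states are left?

States {S3,S4,S5} cannot be reached from the start state, so discard them.
Initial partition by acceptance: {S0,S1} | {S2}.
On input y, block {S0,S1} splits into {S0} and {S1}.
No further refinement is possible. Final partition (3 blocks): {S0} | {S2} | {S1}.

3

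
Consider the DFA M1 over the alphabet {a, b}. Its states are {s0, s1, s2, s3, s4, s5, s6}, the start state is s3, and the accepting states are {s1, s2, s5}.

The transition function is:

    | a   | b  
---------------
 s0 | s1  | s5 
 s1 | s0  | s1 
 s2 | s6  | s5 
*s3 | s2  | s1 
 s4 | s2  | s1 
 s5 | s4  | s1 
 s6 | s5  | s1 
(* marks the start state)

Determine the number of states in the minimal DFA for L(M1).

2

Every state is reachable, so we keep all 7.
Initial partition by acceptance: {s1,s2,s5} | {s0,s3,s4,s6}.
The partition is now stable with 2 blocks: {s1,s2,s5} | {s0,s3,s4,s6}.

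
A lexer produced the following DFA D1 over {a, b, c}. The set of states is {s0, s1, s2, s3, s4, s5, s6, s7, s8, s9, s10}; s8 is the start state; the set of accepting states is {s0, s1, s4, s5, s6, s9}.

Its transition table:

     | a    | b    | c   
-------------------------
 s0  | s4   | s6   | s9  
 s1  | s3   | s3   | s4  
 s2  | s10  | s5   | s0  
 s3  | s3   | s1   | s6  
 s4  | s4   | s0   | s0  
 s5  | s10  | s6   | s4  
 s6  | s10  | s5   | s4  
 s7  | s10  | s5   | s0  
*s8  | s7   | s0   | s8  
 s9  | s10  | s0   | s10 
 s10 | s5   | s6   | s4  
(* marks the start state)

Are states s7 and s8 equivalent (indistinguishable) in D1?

States {s1,s2,s3} cannot be reached from the start state, so discard them.
Start with accepting vs non-accepting: {s0,s4,s5,s6,s9} | {s7,s8,s10}.
On input a, block {s0,s4,s5,s6,s9} splits into {s5,s6,s9} and {s0,s4}.
Split {s5,s6,s9} by δ(·,b) → {s5,s6} and {s9}.
Split {s7,s8,s10} by δ(·,a) → {s7,s8} and {s10}.
Refine {s7,s8} on symbol a: members go to different blocks, giving {s7} and {s8}.
On input b, block {s0,s4} splits into {s0} and {s4}.
Stable partition: {s5,s6} | {s7} | {s0} | {s9} | {s10} | {s8} | {s4} — 7 equivalence classes.
s7 and s8 end up in different blocks, so they are distinguishable. For instance, the string 'c' is accepted from only s7.

No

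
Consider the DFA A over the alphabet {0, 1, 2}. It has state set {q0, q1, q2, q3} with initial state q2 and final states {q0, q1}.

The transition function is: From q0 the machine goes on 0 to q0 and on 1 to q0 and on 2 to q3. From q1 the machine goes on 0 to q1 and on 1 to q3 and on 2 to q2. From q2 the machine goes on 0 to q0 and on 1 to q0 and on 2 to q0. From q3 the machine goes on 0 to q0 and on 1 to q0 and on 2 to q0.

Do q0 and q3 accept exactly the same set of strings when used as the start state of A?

No

States {q1} cannot be reached from the start state, so discard them.
Start with accepting vs non-accepting: {q0} | {q2,q3}.
Stable partition: {q0} | {q2,q3} — 2 equivalence classes.
q0 and q3 end up in different blocks, so they are distinguishable. For instance, the string 'ε' is accepted from only q0.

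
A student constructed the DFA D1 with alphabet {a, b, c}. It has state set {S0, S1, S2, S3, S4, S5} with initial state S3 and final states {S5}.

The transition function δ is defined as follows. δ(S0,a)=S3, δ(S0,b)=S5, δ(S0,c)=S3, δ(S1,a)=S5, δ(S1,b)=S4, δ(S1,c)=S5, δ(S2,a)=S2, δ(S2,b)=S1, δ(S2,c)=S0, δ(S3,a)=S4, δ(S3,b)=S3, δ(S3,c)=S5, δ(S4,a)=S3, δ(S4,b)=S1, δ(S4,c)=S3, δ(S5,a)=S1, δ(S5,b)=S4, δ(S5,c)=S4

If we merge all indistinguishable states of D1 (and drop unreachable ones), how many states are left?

States {S0,S2} cannot be reached from the start state, so discard them.
Start with accepting vs non-accepting: {S5} | {S1,S3,S4}.
Split {S1,S3,S4} by δ(·,a) → {S3,S4} and {S1}.
Refine {S3,S4} on symbol b: members go to different blocks, giving {S3} and {S4}.
Stable partition: {S5} | {S3} | {S1} | {S4} — 4 equivalence classes.

4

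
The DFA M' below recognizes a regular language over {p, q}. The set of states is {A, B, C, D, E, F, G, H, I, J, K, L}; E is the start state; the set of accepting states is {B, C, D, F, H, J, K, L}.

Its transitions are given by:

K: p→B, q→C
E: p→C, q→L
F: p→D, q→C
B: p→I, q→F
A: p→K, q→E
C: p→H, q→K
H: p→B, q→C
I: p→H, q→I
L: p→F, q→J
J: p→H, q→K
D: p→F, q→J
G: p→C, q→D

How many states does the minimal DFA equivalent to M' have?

6

States {A,G} cannot be reached from the start state, so discard them.
Initial partition by acceptance: {B,C,D,F,H,J,K,L} | {E,I}.
Refine {B,C,D,F,H,J,K,L} on symbol p: members go to different blocks, giving {C,D,F,H,J,K,L} and {B}.
Refine {C,D,F,H,J,K,L} on symbol p: members go to different blocks, giving {C,D,F,J,L} and {H,K}.
Split {C,D,F,J,L} by δ(·,p) → {D,F,L} and {C,J}.
Refine {E,I} on symbol p: members go to different blocks, giving {E} and {I}.
No further refinement is possible. Final partition (6 blocks): {D,F,L} | {E} | {B} | {H,K} | {C,J} | {I}.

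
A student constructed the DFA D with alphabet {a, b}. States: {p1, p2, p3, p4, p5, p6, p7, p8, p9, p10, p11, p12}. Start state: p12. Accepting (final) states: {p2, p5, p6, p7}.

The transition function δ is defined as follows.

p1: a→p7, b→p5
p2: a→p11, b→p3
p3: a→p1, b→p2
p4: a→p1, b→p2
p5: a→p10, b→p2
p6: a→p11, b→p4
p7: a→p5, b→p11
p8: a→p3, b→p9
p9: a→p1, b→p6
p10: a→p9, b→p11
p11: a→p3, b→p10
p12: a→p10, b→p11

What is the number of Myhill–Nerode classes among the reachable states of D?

Reachable states from the start: {p1,p2,p3,p4,p5,p6,p7,p9,p10,p11,p12}. Unreachable: {p8} — drop them.
P0 = {p2,p5,p6,p7} | {p1,p3,p4,p9,p10,p11,p12}.
Split {p2,p5,p6,p7} by δ(·,a) → {p2,p5,p6} and {p7}.
Split {p2,p5,p6} by δ(·,b) → {p2,p6} and {p5}.
On input a, block {p1,p3,p4,p9,p10,p11,p12} splits into {p3,p4,p9,p10,p11,p12} and {p1}.
Refine {p3,p4,p9,p10,p11,p12} on symbol a: members go to different blocks, giving {p3,p4,p9} and {p10,p11,p12}.
On input a, block {p10,p11,p12} splits into {p10,p11} and {p12}.
Stable partition: {p2,p6} | {p3,p4,p9} | {p7} | {p5} | {p1} | {p10,p11} | {p12} — 7 equivalence classes.

7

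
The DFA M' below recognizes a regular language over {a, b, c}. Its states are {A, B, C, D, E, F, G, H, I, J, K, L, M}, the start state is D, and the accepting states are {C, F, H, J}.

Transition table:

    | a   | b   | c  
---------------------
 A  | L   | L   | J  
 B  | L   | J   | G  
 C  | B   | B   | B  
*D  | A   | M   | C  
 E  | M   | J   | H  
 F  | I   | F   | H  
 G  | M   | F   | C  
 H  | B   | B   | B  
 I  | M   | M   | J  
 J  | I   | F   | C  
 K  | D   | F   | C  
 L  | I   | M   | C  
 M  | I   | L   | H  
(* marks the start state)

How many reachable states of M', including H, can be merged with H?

2

First remove the unreachable states {E,K}; 11 states remain.
Initial partition by acceptance: {C,F,H,J} | {A,B,D,G,I,L,M}.
On input b, block {C,F,H,J} splits into {C,H} and {F,J}.
Split {A,B,D,G,I,L,M} by δ(·,b) → {A,D,I,L,M} and {B,G}.
Refine {A,D,I,L,M} on symbol c: members go to different blocks, giving {D,L,M} and {A,I}.
Refine {B,G} on symbol c: members go to different blocks, giving {B} and {G}.
No further refinement is possible. Final partition (6 blocks): {C,H} | {D,L,M} | {F,J} | {B} | {A,I} | {G}.
State H belongs to the block {C,H}, which has 2 states.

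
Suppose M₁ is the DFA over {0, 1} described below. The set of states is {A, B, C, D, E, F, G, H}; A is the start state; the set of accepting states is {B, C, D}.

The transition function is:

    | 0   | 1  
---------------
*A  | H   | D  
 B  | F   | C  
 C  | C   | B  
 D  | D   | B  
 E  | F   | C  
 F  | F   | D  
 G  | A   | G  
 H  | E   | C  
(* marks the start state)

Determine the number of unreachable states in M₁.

1

BFS from A reaches {A, B, C, D, E, F, H}; the 1 state(s) G are never visited.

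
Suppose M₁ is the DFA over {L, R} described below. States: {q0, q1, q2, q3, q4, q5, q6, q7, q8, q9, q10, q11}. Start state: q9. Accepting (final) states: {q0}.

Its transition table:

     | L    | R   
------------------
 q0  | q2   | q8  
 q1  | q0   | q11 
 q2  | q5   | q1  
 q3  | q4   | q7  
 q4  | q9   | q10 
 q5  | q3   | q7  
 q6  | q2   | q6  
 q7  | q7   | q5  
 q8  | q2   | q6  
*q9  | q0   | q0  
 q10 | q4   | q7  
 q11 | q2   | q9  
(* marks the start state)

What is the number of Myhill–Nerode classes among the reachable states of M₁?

Every state is reachable, so we keep all 12.
P0 = {q0} | {q1,q2,q3,q4,q5,q6,q7,q8,q9,q10,q11}.
On input L, block {q1,q2,q3,q4,q5,q6,q7,q8,q9,q10,q11} splits into {q2,q3,q4,q5,q6,q7,q8,q10,q11} and {q1,q9}.
On input L, block {q2,q3,q4,q5,q6,q7,q8,q10,q11} splits into {q2,q3,q5,q6,q7,q8,q10,q11} and {q4}.
On input L, block {q2,q3,q5,q6,q7,q8,q10,q11} splits into {q2,q5,q6,q7,q8,q11} and {q3,q10}.
On input L, block {q2,q5,q6,q7,q8,q11} splits into {q2,q6,q7,q8,q11} and {q5}.
On input L, block {q2,q6,q7,q8,q11} splits into {q6,q7,q8,q11} and {q2}.
On input L, block {q6,q7,q8,q11} splits into {q6,q8,q11} and {q7}.
On input R, block {q6,q8,q11} splits into {q6,q8} and {q11}.
On input R, block {q1,q9} splits into {q1} and {q9}.
Stable partition: {q0} | {q6,q8} | {q1} | {q4} | {q3,q10} | {q5} | {q2} | {q7} | {q11} | {q9} — 10 equivalence classes.

10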